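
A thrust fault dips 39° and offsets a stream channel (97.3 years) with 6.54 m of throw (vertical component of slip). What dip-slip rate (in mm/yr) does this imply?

dip-slip = throw / sin(dip) = 6.54 m / sin(39°) = 10.39 m
rate = 10.39 m / 97.3 years = 0.107 m/yr = 107 mm/yr

107 mm/yr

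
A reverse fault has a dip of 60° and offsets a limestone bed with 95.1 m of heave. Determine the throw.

throw = heave × tan(dip) = 95.1 × tan(60°) = 165 m

165 m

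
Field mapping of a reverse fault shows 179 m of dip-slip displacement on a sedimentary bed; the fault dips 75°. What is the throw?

throw = dip-slip × sin(dip) = 179 m × sin(75°) = 173 m

173 m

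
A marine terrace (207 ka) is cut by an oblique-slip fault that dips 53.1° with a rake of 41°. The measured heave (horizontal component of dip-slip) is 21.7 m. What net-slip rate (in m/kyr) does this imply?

0.266 m/kyr

dip-slip = heave / cos(dip) = 21.7 / cos(53.1°) = 36.14 m
net slip = dip-slip / sin(rake) = 36.14 / sin(41°) = 55.09 m
rate = 55.09 m / 207 ka = 0.000266 m/yr = 0.266 m/kyr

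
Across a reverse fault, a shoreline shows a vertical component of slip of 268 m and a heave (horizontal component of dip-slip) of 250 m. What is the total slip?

367 m

net slip = √(throw² + heave²) = √(268² + 250²) = 367 m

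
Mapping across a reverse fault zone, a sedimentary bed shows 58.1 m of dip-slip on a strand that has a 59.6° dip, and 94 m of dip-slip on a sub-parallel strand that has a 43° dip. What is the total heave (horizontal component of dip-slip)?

98.1 m

heave_A = 58.1 × cos(59.6°) = 29.40 m
heave_B = 94 × cos(43°) = 68.75 m
total = 29.40 + 68.75 = 98.1 m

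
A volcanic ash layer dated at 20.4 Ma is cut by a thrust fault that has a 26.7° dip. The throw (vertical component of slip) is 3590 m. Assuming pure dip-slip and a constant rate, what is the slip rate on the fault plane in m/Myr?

392 m/Myr

dip-slip = throw / sin(dip) = 3590 m / sin(26.7°) = 7990 m
rate = 7990 m / 20.4 Ma = 0.000392 m/yr = 392 m/Myr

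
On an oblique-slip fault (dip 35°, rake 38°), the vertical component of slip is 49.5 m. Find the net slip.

140 m

dip-slip = throw / sin(dip) = 49.5 / sin(35°) = 86.30 m
net slip = dip-slip / sin(rake) = 86.30 / sin(38°) = 140 m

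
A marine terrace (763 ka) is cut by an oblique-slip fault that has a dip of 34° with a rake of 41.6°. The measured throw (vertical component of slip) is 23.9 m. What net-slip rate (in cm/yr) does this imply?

dip-slip = throw / sin(dip) = 23.9 / sin(34°) = 42.74 m
net slip = dip-slip / sin(rake) = 42.74 / sin(41.6°) = 64.37 m
rate = 64.37 m / 763 ka = 0.0000844 m/yr = 0.00844 cm/yr

0.00844 cm/yr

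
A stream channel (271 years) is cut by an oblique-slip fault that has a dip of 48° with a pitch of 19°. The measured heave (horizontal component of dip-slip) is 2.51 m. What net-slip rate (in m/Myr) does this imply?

dip-slip = heave / cos(dip) = 2.51 / cos(48°) = 3.751 m
net slip = dip-slip / sin(rake) = 3.751 / sin(19°) = 11.52 m
rate = 11.52 m / 271 years = 0.0425 m/yr = 42500 m/Myr

42500 m/Myr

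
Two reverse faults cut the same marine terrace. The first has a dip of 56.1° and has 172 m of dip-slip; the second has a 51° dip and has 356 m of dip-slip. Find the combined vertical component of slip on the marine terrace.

419 m

throw_A = 172 × sin(56.1°) = 142.8 m
throw_B = 356 × sin(51°) = 276.7 m
total = 142.8 + 276.7 = 419 m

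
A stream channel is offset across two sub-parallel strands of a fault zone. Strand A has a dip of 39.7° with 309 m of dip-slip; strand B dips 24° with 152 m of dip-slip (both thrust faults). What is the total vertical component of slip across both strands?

259 m

throw_A = 309 × sin(39.7°) = 197.4 m
throw_B = 152 × sin(24°) = 61.82 m
total = 197.4 + 61.82 = 259 m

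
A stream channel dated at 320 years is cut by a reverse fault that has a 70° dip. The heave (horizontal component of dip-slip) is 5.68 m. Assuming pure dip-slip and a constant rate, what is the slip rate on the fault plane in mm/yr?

51.9 mm/yr

dip-slip = heave / cos(dip) = 5.68 m / cos(70°) = 16.61 m
rate = 16.61 m / 320 years = 0.0519 m/yr = 51.9 mm/yr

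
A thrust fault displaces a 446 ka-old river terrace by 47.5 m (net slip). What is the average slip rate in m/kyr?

0.107 m/kyr

rate = 47.5 m / 446 ka = 0.000107 m/yr = 0.107 m/kyr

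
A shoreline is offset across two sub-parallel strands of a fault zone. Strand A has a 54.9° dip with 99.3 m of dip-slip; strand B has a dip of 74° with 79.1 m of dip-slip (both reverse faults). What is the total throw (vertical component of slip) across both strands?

throw_A = 99.3 × sin(54.9°) = 81.24 m
throw_B = 79.1 × sin(74°) = 76.04 m
total = 81.24 + 76.04 = 157 m

157 m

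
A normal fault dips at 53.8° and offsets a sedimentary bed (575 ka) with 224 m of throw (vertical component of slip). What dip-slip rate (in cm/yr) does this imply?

0.0483 cm/yr

dip-slip = throw / sin(dip) = 224 m / sin(53.8°) = 277.6 m
rate = 277.6 m / 575 ka = 0.000483 m/yr = 0.0483 cm/yr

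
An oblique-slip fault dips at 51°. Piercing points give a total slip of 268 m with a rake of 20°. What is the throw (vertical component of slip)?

71.2 m

dip-slip = net slip × sin(rake) = 268 m × sin(20°) = 91.66 m
throw = dip-slip × sin(dip) = 91.66 × sin(51°) = 71.2 m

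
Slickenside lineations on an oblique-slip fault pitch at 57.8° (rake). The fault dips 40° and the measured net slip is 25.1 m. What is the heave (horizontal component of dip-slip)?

16.3 m

dip-slip = net slip × sin(rake) = 25.1 m × sin(57.8°) = 21.24 m
heave = dip-slip × cos(dip) = 21.24 × cos(40°) = 16.3 m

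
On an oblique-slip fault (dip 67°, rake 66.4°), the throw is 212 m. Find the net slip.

251 m

dip-slip = throw / sin(dip) = 212 / sin(67°) = 230.3 m
net slip = dip-slip / sin(rake) = 230.3 / sin(66.4°) = 251 m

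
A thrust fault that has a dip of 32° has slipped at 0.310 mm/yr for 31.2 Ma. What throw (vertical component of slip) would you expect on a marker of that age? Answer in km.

5.13 km

dip-slip = rate × time = 0.310 mm/yr × 31.2 Ma = 9672 m
throw = dip-slip × sin(dip) = 9672 × sin(32°) = 5130 m = 5.13 km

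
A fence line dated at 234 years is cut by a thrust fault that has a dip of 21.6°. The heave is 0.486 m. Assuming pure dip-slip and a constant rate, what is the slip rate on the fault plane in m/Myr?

2230 m/Myr

dip-slip = heave / cos(dip) = 0.486 m / cos(21.6°) = 0.5227 m
rate = 0.5227 m / 234 years = 0.00223 m/yr = 2230 m/Myr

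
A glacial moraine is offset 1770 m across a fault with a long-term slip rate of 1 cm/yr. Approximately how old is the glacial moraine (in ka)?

177 ka

age = offset / rate = 1770 m / (1 cm/yr) = 177000 yr = 177 ka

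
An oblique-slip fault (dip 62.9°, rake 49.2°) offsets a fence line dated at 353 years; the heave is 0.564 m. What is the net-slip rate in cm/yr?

dip-slip = heave / cos(dip) = 0.564 / cos(62.9°) = 1.238 m
net slip = dip-slip / sin(rake) = 1.238 / sin(49.2°) = 1.636 m
rate = 1.636 m / 353 years = 0.00463 m/yr = 0.463 cm/yr

0.463 cm/yr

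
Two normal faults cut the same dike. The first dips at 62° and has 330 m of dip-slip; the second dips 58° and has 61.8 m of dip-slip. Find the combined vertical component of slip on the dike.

344 m

throw_A = 330 × sin(62°) = 291.4 m
throw_B = 61.8 × sin(58°) = 52.41 m
total = 291.4 + 52.41 = 344 m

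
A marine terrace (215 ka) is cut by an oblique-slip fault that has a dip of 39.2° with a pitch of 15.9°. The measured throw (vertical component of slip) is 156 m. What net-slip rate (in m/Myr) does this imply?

dip-slip = throw / sin(dip) = 156 / sin(39.2°) = 246.8 m
net slip = dip-slip / sin(rake) = 246.8 / sin(15.9°) = 901 m
rate = 901 m / 215 ka = 0.00419 m/yr = 4190 m/Myr

4190 m/Myr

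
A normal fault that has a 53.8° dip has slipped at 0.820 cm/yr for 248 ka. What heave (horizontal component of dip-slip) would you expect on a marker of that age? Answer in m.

1200 m

dip-slip = rate × time = 0.820 cm/yr × 248 ka = 2034 m
heave = dip-slip × cos(dip) = 2034 × cos(53.8°) = 1200 m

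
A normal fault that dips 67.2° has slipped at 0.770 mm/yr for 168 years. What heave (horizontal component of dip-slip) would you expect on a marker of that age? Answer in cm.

dip-slip = rate × time = 0.770 mm/yr × 168 years = 0.1294 m
heave = dip-slip × cos(dip) = 0.1294 × cos(67.2°) = 0.0501 m = 5.01 cm

5.01 cm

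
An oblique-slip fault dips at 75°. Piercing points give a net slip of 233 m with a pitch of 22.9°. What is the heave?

23.5 m

dip-slip = net slip × sin(rake) = 233 m × sin(22.9°) = 90.67 m
heave = dip-slip × cos(dip) = 90.67 × cos(75°) = 23.5 m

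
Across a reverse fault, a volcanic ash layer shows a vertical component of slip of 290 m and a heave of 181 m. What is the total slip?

342 m

net slip = √(throw² + heave²) = √(290² + 181²) = 342 m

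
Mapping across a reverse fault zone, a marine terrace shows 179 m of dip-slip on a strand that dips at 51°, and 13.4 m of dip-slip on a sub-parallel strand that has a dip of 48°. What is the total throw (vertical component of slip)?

throw_A = 179 × sin(51°) = 139.1 m
throw_B = 13.4 × sin(48°) = 9.958 m
total = 139.1 + 9.958 = 149 m

149 m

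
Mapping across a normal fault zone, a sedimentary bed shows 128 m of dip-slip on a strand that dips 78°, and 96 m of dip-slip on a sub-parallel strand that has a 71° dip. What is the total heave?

heave_A = 128 × cos(78°) = 26.61 m
heave_B = 96 × cos(71°) = 31.25 m
total = 26.61 + 31.25 = 57.9 m

57.9 m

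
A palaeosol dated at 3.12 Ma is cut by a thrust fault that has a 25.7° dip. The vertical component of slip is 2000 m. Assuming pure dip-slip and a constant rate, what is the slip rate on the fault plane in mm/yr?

1.48 mm/yr

dip-slip = throw / sin(dip) = 2000 m / sin(25.7°) = 4612 m
rate = 4612 m / 3.12 Ma = 0.00148 m/yr = 1.48 mm/yr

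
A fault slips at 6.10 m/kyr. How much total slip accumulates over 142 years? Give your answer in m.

0.866 m

slip = rate × time = 6.10 m/kyr × 142 years = 0.866 m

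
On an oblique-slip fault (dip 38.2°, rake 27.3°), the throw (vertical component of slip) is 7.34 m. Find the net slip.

dip-slip = throw / sin(dip) = 7.34 / sin(38.2°) = 11.87 m
net slip = dip-slip / sin(rake) = 11.87 / sin(27.3°) = 25.9 m

25.9 m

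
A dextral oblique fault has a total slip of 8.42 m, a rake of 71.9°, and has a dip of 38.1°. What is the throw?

4.94 m

dip-slip = net slip × sin(rake) = 8.42 m × sin(71.9°) = 8.003 m
throw = dip-slip × sin(dip) = 8.003 × sin(38.1°) = 4.94 m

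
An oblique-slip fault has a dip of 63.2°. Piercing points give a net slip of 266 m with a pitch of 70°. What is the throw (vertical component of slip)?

dip-slip = net slip × sin(rake) = 266 m × sin(70°) = 250 m
throw = dip-slip × sin(dip) = 250 × sin(63.2°) = 223 m

223 m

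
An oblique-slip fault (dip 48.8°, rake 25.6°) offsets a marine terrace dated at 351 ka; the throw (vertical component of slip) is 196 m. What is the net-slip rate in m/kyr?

1.72 m/kyr

dip-slip = throw / sin(dip) = 196 / sin(48.8°) = 260.5 m
net slip = dip-slip / sin(rake) = 260.5 / sin(25.6°) = 602.9 m
rate = 602.9 m / 351 ka = 0.00172 m/yr = 1.72 m/kyr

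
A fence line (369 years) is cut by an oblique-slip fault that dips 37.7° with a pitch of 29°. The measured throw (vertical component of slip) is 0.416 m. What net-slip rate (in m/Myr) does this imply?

dip-slip = throw / sin(dip) = 0.416 / sin(37.7°) = 0.6803 m
net slip = dip-slip / sin(rake) = 0.6803 / sin(29°) = 1.403 m
rate = 1.403 m / 369 years = 0.00380 m/yr = 3800 m/Myr

3800 m/Myr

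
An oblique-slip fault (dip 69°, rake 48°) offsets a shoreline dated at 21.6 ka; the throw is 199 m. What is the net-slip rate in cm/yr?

1.33 cm/yr

dip-slip = throw / sin(dip) = 199 / sin(69°) = 213.2 m
net slip = dip-slip / sin(rake) = 213.2 / sin(48°) = 286.8 m
rate = 286.8 m / 21.6 ka = 0.0133 m/yr = 1.33 cm/yr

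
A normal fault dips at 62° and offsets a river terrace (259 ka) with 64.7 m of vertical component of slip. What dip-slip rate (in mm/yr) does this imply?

dip-slip = throw / sin(dip) = 64.7 m / sin(62°) = 73.28 m
rate = 73.28 m / 259 ka = 0.000283 m/yr = 0.283 mm/yr

0.283 mm/yr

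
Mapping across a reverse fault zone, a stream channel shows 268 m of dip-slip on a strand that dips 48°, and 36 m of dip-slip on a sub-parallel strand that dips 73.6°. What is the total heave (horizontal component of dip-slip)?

189 m

heave_A = 268 × cos(48°) = 179.3 m
heave_B = 36 × cos(73.6°) = 10.16 m
total = 179.3 + 10.16 = 189 m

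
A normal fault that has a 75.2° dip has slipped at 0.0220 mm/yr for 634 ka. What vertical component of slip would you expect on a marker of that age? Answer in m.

13.5 m

dip-slip = rate × time = 0.0220 mm/yr × 634 ka = 13.95 m
throw = dip-slip × sin(dip) = 13.95 × sin(75.2°) = 13.5 m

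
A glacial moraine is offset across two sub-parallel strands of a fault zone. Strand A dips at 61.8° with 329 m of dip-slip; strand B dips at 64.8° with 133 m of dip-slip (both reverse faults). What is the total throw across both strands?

throw_A = 329 × sin(61.8°) = 289.9 m
throw_B = 133 × sin(64.8°) = 120.3 m
total = 289.9 + 120.3 = 410 m

410 m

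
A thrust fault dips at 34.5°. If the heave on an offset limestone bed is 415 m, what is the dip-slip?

dip-slip = heave / cos(dip) = 415 / cos(34.5°) = 504 m

504 m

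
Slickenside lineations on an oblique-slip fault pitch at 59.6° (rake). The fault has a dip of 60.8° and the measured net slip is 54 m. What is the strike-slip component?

27.3 m

strike-slip = net slip × cos(rake) = 54 m × cos(59.6°) = 27.3 m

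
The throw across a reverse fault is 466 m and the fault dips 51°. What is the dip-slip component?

dip-slip = throw / sin(dip) = 466 / sin(51°) = 600 m

600 m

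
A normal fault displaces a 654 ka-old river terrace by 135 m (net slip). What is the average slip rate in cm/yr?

rate = 135 m / 654 ka = 0.000206 m/yr = 0.0206 cm/yr

0.0206 cm/yr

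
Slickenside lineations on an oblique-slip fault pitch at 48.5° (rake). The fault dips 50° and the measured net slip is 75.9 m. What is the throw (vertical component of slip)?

43.5 m

dip-slip = net slip × sin(rake) = 75.9 m × sin(48.5°) = 56.85 m
throw = dip-slip × sin(dip) = 56.85 × sin(50°) = 43.5 m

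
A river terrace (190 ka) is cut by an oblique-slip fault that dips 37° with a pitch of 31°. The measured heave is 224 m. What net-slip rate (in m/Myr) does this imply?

2870 m/Myr

dip-slip = heave / cos(dip) = 224 / cos(37°) = 280.5 m
net slip = dip-slip / sin(rake) = 280.5 / sin(31°) = 544.6 m
rate = 544.6 m / 190 ka = 0.00287 m/yr = 2870 m/Myr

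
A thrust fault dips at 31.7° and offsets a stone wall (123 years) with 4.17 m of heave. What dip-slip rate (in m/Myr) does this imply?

39800 m/Myr

dip-slip = heave / cos(dip) = 4.17 m / cos(31.7°) = 4.901 m
rate = 4.901 m / 123 years = 0.0398 m/yr = 39800 m/Myr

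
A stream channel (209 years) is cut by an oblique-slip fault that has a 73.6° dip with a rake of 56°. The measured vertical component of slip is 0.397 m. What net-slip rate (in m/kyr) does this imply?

2.39 m/kyr

dip-slip = throw / sin(dip) = 0.397 / sin(73.6°) = 0.4138 m
net slip = dip-slip / sin(rake) = 0.4138 / sin(56°) = 0.4992 m
rate = 0.4992 m / 209 years = 0.00239 m/yr = 2.39 m/kyr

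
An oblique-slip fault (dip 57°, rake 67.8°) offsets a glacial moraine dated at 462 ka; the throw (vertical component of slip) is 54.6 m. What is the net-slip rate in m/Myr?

152 m/Myr

dip-slip = throw / sin(dip) = 54.6 / sin(57°) = 65.10 m
net slip = dip-slip / sin(rake) = 65.10 / sin(67.8°) = 70.32 m
rate = 70.32 m / 462 ka = 0.000152 m/yr = 152 m/Myr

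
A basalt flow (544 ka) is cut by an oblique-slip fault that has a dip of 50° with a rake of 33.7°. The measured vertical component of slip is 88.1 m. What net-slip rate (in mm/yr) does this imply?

0.381 mm/yr

dip-slip = throw / sin(dip) = 88.1 / sin(50°) = 115 m
net slip = dip-slip / sin(rake) = 115 / sin(33.7°) = 207.3 m
rate = 207.3 m / 544 ka = 0.000381 m/yr = 0.381 mm/yr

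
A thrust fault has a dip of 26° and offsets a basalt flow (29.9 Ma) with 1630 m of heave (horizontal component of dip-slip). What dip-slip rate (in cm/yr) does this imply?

dip-slip = heave / cos(dip) = 1630 m / cos(26°) = 1814 m
rate = 1814 m / 29.9 Ma = 0.0000607 m/yr = 0.00607 cm/yr

0.00607 cm/yr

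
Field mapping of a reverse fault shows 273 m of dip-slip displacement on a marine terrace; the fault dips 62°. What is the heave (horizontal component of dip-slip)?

128 m

heave = dip-slip × cos(dip) = 273 m × cos(62°) = 128 m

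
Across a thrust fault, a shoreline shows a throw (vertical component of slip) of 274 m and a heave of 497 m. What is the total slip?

net slip = √(throw² + heave²) = √(274² + 497²) = 568 m

568 m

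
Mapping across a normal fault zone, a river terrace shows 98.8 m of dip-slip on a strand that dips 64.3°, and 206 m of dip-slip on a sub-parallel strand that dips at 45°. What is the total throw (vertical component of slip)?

235 m

throw_A = 98.8 × sin(64.3°) = 89.03 m
throw_B = 206 × sin(45°) = 145.7 m
total = 89.03 + 145.7 = 235 m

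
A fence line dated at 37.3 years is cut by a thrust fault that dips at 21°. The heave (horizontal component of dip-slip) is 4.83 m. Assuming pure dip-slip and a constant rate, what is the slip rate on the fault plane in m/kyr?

dip-slip = heave / cos(dip) = 4.83 m / cos(21°) = 5.174 m
rate = 5.174 m / 37.3 years = 0.139 m/yr = 139 m/kyr

139 m/kyr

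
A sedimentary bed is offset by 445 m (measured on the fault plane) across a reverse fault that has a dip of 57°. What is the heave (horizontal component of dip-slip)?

heave = dip-slip × cos(dip) = 445 m × cos(57°) = 242 m

242 m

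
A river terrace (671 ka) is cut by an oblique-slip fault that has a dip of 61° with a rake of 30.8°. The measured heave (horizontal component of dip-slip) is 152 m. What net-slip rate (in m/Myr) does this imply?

dip-slip = heave / cos(dip) = 152 / cos(61°) = 313.5 m
net slip = dip-slip / sin(rake) = 313.5 / sin(30.8°) = 612.3 m
rate = 612.3 m / 671 ka = 0.000913 m/yr = 913 m/Myr

913 m/Myr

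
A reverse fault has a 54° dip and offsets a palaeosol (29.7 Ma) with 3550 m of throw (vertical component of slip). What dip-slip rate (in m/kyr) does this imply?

dip-slip = throw / sin(dip) = 3550 m / sin(54°) = 4388 m
rate = 4388 m / 29.7 Ma = 0.000148 m/yr = 0.148 m/kyr

0.148 m/kyr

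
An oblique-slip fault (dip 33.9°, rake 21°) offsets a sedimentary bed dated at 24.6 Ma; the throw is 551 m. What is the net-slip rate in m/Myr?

112 m/Myr

dip-slip = throw / sin(dip) = 551 / sin(33.9°) = 987.9 m
net slip = dip-slip / sin(rake) = 987.9 / sin(21°) = 2757 m
rate = 2757 m / 24.6 Ma = 0.000112 m/yr = 112 m/Myr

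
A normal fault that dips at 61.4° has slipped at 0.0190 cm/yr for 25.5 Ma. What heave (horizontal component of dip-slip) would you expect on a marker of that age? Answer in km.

dip-slip = rate × time = 0.0190 cm/yr × 25.5 Ma = 4845 m
heave = dip-slip × cos(dip) = 4845 × cos(61.4°) = 2320 m = 2.32 km

2.32 km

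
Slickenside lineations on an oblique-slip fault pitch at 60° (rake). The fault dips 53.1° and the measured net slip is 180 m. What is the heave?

93.6 m

dip-slip = net slip × sin(rake) = 180 m × sin(60°) = 155.9 m
heave = dip-slip × cos(dip) = 155.9 × cos(53.1°) = 93.6 m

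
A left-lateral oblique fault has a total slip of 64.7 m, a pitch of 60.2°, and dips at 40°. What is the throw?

36.1 m

dip-slip = net slip × sin(rake) = 64.7 m × sin(60.2°) = 56.14 m
throw = dip-slip × sin(dip) = 56.14 × sin(40°) = 36.1 m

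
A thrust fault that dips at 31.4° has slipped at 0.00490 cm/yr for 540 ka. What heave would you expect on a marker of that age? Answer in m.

22.6 m

dip-slip = rate × time = 0.00490 cm/yr × 540 ka = 26.46 m
heave = dip-slip × cos(dip) = 26.46 × cos(31.4°) = 22.6 m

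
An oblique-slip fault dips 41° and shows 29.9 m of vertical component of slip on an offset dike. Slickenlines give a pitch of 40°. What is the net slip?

70.9 m

dip-slip = throw / sin(dip) = 29.9 / sin(41°) = 45.58 m
net slip = dip-slip / sin(rake) = 45.58 / sin(40°) = 70.9 m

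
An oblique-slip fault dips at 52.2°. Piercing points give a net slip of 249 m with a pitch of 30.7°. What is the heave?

77.9 m

dip-slip = net slip × sin(rake) = 249 m × sin(30.7°) = 127.1 m
heave = dip-slip × cos(dip) = 127.1 × cos(52.2°) = 77.9 m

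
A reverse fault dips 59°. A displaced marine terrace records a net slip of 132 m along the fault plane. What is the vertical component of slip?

113 m

throw = dip-slip × sin(dip) = 132 m × sin(59°) = 113 m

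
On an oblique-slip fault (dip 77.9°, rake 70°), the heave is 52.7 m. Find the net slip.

268 m

dip-slip = heave / cos(dip) = 52.7 / cos(77.9°) = 251.4 m
net slip = dip-slip / sin(rake) = 251.4 / sin(70°) = 268 m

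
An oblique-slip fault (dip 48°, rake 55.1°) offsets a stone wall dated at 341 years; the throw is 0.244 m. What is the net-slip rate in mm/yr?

1.17 mm/yr

dip-slip = throw / sin(dip) = 0.244 / sin(48°) = 0.3283 m
net slip = dip-slip / sin(rake) = 0.3283 / sin(55.1°) = 0.4003 m
rate = 0.4003 m / 341 years = 0.00117 m/yr = 1.17 mm/yr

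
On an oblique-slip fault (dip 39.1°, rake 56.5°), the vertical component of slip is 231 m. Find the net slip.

439 m

dip-slip = throw / sin(dip) = 231 / sin(39.1°) = 366.3 m
net slip = dip-slip / sin(rake) = 366.3 / sin(56.5°) = 439 m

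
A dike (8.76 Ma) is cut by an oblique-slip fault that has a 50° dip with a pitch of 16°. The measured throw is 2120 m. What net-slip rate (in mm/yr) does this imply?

1.15 mm/yr

dip-slip = throw / sin(dip) = 2120 / sin(50°) = 2767 m
net slip = dip-slip / sin(rake) = 2767 / sin(16°) = 10040 m
rate = 10040 m / 8.76 Ma = 0.00115 m/yr = 1.15 mm/yr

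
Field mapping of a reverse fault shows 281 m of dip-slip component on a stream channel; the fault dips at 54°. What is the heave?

165 m

heave = dip-slip × cos(dip) = 281 m × cos(54°) = 165 m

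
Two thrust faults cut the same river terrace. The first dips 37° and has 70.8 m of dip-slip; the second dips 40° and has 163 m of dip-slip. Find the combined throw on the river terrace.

147 m

throw_A = 70.8 × sin(37°) = 42.61 m
throw_B = 163 × sin(40°) = 104.8 m
total = 42.61 + 104.8 = 147 m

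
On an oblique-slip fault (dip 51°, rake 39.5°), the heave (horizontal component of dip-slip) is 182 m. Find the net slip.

dip-slip = heave / cos(dip) = 182 / cos(51°) = 289.2 m
net slip = dip-slip / sin(rake) = 289.2 / sin(39.5°) = 455 m

455 m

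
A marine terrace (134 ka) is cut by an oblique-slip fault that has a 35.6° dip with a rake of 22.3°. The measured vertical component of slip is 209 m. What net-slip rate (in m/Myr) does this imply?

7060 m/Myr

dip-slip = throw / sin(dip) = 209 / sin(35.6°) = 359 m
net slip = dip-slip / sin(rake) = 359 / sin(22.3°) = 946.2 m
rate = 946.2 m / 134 ka = 0.00706 m/yr = 7060 m/Myr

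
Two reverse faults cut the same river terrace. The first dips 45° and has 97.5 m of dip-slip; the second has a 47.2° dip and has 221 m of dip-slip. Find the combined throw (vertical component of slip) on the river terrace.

throw_A = 97.5 × sin(45°) = 68.94 m
throw_B = 221 × sin(47.2°) = 162.2 m
total = 68.94 + 162.2 = 231 m

231 m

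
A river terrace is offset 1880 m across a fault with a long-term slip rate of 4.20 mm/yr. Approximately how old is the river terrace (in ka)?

448 ka

age = offset / rate = 1880 m / (4.20 mm/yr) = 448000 yr = 448 ka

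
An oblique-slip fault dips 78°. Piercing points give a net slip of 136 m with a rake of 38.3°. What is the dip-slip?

dip-slip = net slip × sin(rake) = 136 m × sin(38.3°) = 84.3 m

84.3 m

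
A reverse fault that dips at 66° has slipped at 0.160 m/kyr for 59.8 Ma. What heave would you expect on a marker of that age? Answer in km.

dip-slip = rate × time = 0.160 m/kyr × 59.8 Ma = 9568 m
heave = dip-slip × cos(dip) = 9568 × cos(66°) = 3890 m = 3.89 km

3.89 km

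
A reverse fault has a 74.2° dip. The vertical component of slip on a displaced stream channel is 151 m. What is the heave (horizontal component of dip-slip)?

42.7 m

heave = throw / tan(dip) = 151 / tan(74.2°) = 42.7 m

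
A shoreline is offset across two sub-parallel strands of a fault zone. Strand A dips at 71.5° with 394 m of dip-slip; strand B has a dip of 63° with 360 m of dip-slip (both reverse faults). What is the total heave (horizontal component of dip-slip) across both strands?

288 m

heave_A = 394 × cos(71.5°) = 125 m
heave_B = 360 × cos(63°) = 163.4 m
total = 125 + 163.4 = 288 m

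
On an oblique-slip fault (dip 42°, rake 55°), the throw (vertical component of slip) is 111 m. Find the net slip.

dip-slip = throw / sin(dip) = 111 / sin(42°) = 165.9 m
net slip = dip-slip / sin(rake) = 165.9 / sin(55°) = 203 m

203 m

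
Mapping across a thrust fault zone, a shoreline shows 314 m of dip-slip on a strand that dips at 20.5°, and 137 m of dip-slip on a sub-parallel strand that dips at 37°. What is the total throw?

throw_A = 314 × sin(20.5°) = 110 m
throw_B = 137 × sin(37°) = 82.45 m
total = 110 + 82.45 = 192 m

192 m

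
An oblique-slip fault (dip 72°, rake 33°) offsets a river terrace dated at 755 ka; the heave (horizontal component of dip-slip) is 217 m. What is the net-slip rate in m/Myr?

1710 m/Myr

dip-slip = heave / cos(dip) = 217 / cos(72°) = 702.2 m
net slip = dip-slip / sin(rake) = 702.2 / sin(33°) = 1289 m
rate = 1289 m / 755 ka = 0.00171 m/yr = 1710 m/Myr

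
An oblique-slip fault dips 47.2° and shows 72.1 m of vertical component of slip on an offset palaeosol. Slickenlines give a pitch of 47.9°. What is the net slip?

dip-slip = throw / sin(dip) = 72.1 / sin(47.2°) = 98.27 m
net slip = dip-slip / sin(rake) = 98.27 / sin(47.9°) = 132 m

132 m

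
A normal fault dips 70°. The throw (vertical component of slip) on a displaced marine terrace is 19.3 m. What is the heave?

7.02 m

heave = throw / tan(dip) = 19.3 / tan(70°) = 7.02 m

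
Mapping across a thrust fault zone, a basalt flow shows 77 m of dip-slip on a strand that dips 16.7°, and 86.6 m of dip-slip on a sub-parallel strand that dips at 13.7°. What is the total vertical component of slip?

throw_A = 77 × sin(16.7°) = 22.13 m
throw_B = 86.6 × sin(13.7°) = 20.51 m
total = 22.13 + 20.51 = 42.6 m

42.6 m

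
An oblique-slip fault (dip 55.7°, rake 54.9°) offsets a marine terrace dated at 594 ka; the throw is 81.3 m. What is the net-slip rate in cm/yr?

dip-slip = throw / sin(dip) = 81.3 / sin(55.7°) = 98.41 m
net slip = dip-slip / sin(rake) = 98.41 / sin(54.9°) = 120.3 m
rate = 120.3 m / 594 ka = 0.000203 m/yr = 0.0203 cm/yr

0.0203 cm/yr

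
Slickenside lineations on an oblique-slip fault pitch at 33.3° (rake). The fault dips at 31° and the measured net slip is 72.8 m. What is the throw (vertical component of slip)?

dip-slip = net slip × sin(rake) = 72.8 m × sin(33.3°) = 39.97 m
throw = dip-slip × sin(dip) = 39.97 × sin(31°) = 20.6 m

20.6 m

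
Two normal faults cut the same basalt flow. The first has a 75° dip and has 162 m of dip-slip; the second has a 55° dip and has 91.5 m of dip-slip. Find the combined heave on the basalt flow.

heave_A = 162 × cos(75°) = 41.93 m
heave_B = 91.5 × cos(55°) = 52.48 m
total = 41.93 + 52.48 = 94.4 m

94.4 m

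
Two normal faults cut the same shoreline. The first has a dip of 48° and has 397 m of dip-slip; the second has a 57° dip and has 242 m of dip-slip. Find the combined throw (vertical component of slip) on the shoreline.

498 m

throw_A = 397 × sin(48°) = 295 m
throw_B = 242 × sin(57°) = 203 m
total = 295 + 203 = 498 m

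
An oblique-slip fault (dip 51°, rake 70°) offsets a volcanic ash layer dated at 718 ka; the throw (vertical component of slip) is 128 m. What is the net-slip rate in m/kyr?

dip-slip = throw / sin(dip) = 128 / sin(51°) = 164.7 m
net slip = dip-slip / sin(rake) = 164.7 / sin(70°) = 175.3 m
rate = 175.3 m / 718 ka = 0.000244 m/yr = 0.244 m/kyr

0.244 m/kyr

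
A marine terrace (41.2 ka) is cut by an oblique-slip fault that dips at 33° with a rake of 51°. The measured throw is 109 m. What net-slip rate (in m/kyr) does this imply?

6.25 m/kyr

dip-slip = throw / sin(dip) = 109 / sin(33°) = 200.1 m
net slip = dip-slip / sin(rake) = 200.1 / sin(51°) = 257.5 m
rate = 257.5 m / 41.2 ka = 0.00625 m/yr = 6.25 m/kyr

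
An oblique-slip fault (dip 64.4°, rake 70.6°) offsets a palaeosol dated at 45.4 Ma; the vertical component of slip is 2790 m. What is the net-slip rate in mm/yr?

dip-slip = throw / sin(dip) = 2790 / sin(64.4°) = 3094 m
net slip = dip-slip / sin(rake) = 3094 / sin(70.6°) = 3280 m
rate = 3280 m / 45.4 Ma = 0.0000722 m/yr = 0.0722 mm/yr

0.0722 mm/yr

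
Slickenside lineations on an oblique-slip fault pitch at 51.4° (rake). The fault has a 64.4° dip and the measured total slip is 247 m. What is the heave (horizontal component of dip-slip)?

83.4 m

dip-slip = net slip × sin(rake) = 247 m × sin(51.4°) = 193 m
heave = dip-slip × cos(dip) = 193 × cos(64.4°) = 83.4 m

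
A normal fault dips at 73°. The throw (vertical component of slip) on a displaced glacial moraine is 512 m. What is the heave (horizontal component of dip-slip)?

heave = throw / tan(dip) = 512 / tan(73°) = 157 m

157 m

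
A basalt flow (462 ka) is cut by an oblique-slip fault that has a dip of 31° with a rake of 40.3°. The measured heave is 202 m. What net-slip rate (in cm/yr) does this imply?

0.0789 cm/yr

dip-slip = heave / cos(dip) = 202 / cos(31°) = 235.7 m
net slip = dip-slip / sin(rake) = 235.7 / sin(40.3°) = 364.4 m
rate = 364.4 m / 462 ka = 0.000789 m/yr = 0.0789 cm/yr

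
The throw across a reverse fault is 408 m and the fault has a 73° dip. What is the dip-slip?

427 m

dip-slip = throw / sin(dip) = 408 / sin(73°) = 427 m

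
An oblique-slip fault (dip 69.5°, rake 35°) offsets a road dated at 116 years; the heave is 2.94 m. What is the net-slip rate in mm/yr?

126 mm/yr

dip-slip = heave / cos(dip) = 2.94 / cos(69.5°) = 8.395 m
net slip = dip-slip / sin(rake) = 8.395 / sin(35°) = 14.64 m
rate = 14.64 m / 116 years = 0.126 m/yr = 126 mm/yr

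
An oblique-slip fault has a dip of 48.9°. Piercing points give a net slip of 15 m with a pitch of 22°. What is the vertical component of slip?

4.23 m

dip-slip = net slip × sin(rake) = 15 m × sin(22°) = 5.619 m
throw = dip-slip × sin(dip) = 5.619 × sin(48.9°) = 4.23 m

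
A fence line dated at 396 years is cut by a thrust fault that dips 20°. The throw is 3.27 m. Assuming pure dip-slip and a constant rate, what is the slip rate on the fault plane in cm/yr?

dip-slip = throw / sin(dip) = 3.27 m / sin(20°) = 9.561 m
rate = 9.561 m / 396 years = 0.0241 m/yr = 2.41 cm/yr

2.41 cm/yr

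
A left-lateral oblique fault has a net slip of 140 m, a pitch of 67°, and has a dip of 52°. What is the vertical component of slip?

dip-slip = net slip × sin(rake) = 140 m × sin(67°) = 128.9 m
throw = dip-slip × sin(dip) = 128.9 × sin(52°) = 102 m

102 m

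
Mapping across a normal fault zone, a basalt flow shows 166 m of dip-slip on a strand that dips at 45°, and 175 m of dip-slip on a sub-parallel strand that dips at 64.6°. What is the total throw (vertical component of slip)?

throw_A = 166 × sin(45°) = 117.4 m
throw_B = 175 × sin(64.6°) = 158.1 m
total = 117.4 + 158.1 = 275 m

275 m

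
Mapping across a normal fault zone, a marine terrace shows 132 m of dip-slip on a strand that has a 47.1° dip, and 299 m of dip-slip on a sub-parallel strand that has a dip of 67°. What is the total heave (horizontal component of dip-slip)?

heave_A = 132 × cos(47.1°) = 89.86 m
heave_B = 299 × cos(67°) = 116.8 m
total = 89.86 + 116.8 = 207 m

207 m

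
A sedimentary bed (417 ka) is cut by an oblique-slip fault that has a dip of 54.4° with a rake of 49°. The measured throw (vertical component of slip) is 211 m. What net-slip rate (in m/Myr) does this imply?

dip-slip = throw / sin(dip) = 211 / sin(54.4°) = 259.5 m
net slip = dip-slip / sin(rake) = 259.5 / sin(49°) = 343.8 m
rate = 343.8 m / 417 ka = 0.000825 m/yr = 825 m/Myr

825 m/Myr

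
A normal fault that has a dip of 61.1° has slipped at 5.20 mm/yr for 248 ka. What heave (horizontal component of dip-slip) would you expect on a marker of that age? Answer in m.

dip-slip = rate × time = 5.20 mm/yr × 248 ka = 1290 m
heave = dip-slip × cos(dip) = 1290 × cos(61.1°) = 623 m

623 m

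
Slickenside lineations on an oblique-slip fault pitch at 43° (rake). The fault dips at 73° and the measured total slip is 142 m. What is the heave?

dip-slip = net slip × sin(rake) = 142 m × sin(43°) = 96.84 m
heave = dip-slip × cos(dip) = 96.84 × cos(73°) = 28.3 m

28.3 m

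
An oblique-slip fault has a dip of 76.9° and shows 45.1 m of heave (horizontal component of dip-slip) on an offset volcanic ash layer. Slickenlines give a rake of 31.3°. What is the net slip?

dip-slip = heave / cos(dip) = 45.1 / cos(76.9°) = 199 m
net slip = dip-slip / sin(rake) = 199 / sin(31.3°) = 383 m

383 m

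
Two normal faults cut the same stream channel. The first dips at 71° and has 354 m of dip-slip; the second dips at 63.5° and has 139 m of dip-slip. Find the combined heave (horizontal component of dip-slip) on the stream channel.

177 m

heave_A = 354 × cos(71°) = 115.3 m
heave_B = 139 × cos(63.5°) = 62.02 m
total = 115.3 + 62.02 = 177 m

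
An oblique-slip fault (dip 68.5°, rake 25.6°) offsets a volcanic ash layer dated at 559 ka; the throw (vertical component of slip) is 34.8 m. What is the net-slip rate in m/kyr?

dip-slip = throw / sin(dip) = 34.8 / sin(68.5°) = 37.40 m
net slip = dip-slip / sin(rake) = 37.40 / sin(25.6°) = 86.56 m
rate = 86.56 m / 559 ka = 0.000155 m/yr = 0.155 m/kyr

0.155 m/kyr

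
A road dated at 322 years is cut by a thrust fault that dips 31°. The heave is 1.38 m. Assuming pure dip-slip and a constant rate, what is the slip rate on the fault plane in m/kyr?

5 m/kyr

dip-slip = heave / cos(dip) = 1.38 m / cos(31°) = 1.610 m
rate = 1.610 m / 322 years = 0.00500 m/yr = 5 m/kyr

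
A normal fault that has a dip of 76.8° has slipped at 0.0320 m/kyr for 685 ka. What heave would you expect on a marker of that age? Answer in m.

5.01 m

dip-slip = rate × time = 0.0320 m/kyr × 685 ka = 21.92 m
heave = dip-slip × cos(dip) = 21.92 × cos(76.8°) = 5.01 m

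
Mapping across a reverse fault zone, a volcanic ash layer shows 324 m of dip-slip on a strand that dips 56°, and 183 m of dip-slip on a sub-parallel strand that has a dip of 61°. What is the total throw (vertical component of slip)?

429 m

throw_A = 324 × sin(56°) = 268.6 m
throw_B = 183 × sin(61°) = 160.1 m
total = 268.6 + 160.1 = 429 m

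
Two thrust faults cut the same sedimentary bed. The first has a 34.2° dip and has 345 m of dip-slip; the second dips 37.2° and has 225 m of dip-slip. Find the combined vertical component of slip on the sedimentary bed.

throw_A = 345 × sin(34.2°) = 193.9 m
throw_B = 225 × sin(37.2°) = 136 m
total = 193.9 + 136 = 330 m

330 m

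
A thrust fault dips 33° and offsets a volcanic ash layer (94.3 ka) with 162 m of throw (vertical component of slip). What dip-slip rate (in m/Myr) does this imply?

dip-slip = throw / sin(dip) = 162 m / sin(33°) = 297.4 m
rate = 297.4 m / 94.3 ka = 0.00315 m/yr = 3150 m/Myr

3150 m/Myr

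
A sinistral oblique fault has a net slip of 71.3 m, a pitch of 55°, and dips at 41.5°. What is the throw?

38.7 m

dip-slip = net slip × sin(rake) = 71.3 m × sin(55°) = 58.41 m
throw = dip-slip × sin(dip) = 58.41 × sin(41.5°) = 38.7 m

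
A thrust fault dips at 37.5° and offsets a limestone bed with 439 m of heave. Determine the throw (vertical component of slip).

throw = heave × tan(dip) = 439 × tan(37.5°) = 337 m

337 m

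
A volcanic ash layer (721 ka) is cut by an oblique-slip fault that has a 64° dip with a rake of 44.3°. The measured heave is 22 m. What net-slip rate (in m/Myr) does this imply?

dip-slip = heave / cos(dip) = 22 / cos(64°) = 50.19 m
net slip = dip-slip / sin(rake) = 50.19 / sin(44.3°) = 71.86 m
rate = 71.86 m / 721 ka = 0.0000997 m/yr = 99.7 m/Myr

99.7 m/Myr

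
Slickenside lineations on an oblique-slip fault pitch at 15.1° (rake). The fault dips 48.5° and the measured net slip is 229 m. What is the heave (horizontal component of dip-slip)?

dip-slip = net slip × sin(rake) = 229 m × sin(15.1°) = 59.66 m
heave = dip-slip × cos(dip) = 59.66 × cos(48.5°) = 39.5 m

39.5 m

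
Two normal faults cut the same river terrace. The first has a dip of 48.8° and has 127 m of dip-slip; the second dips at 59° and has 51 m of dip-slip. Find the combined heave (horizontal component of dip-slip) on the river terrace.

110 m

heave_A = 127 × cos(48.8°) = 83.65 m
heave_B = 51 × cos(59°) = 26.27 m
total = 83.65 + 26.27 = 110 m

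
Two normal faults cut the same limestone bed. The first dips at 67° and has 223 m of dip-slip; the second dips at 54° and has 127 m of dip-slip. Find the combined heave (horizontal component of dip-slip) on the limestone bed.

heave_A = 223 × cos(67°) = 87.13 m
heave_B = 127 × cos(54°) = 74.65 m
total = 87.13 + 74.65 = 162 m

162 m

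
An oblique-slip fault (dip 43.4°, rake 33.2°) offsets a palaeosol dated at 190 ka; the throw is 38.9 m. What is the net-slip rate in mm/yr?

dip-slip = throw / sin(dip) = 38.9 / sin(43.4°) = 56.62 m
net slip = dip-slip / sin(rake) = 56.62 / sin(33.2°) = 103.4 m
rate = 103.4 m / 190 ka = 0.000544 m/yr = 0.544 mm/yr

0.544 mm/yr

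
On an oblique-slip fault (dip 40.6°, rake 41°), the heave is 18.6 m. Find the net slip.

37.3 m

dip-slip = heave / cos(dip) = 18.6 / cos(40.6°) = 24.50 m
net slip = dip-slip / sin(rake) = 24.50 / sin(41°) = 37.3 m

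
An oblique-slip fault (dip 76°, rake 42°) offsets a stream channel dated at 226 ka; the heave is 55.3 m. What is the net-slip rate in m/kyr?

1.51 m/kyr

dip-slip = heave / cos(dip) = 55.3 / cos(76°) = 228.6 m
net slip = dip-slip / sin(rake) = 228.6 / sin(42°) = 341.6 m
rate = 341.6 m / 226 ka = 0.00151 m/yr = 1.51 m/kyr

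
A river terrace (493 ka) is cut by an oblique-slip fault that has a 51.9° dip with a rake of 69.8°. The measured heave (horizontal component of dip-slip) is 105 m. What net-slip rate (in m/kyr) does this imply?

0.368 m/kyr

dip-slip = heave / cos(dip) = 105 / cos(51.9°) = 170.2 m
net slip = dip-slip / sin(rake) = 170.2 / sin(69.8°) = 181.3 m
rate = 181.3 m / 493 ka = 0.000368 m/yr = 0.368 m/kyr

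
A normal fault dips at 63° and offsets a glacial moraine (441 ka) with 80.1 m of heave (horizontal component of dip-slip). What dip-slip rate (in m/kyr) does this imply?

0.400 m/kyr

dip-slip = heave / cos(dip) = 80.1 m / cos(63°) = 176.4 m
rate = 176.4 m / 441 ka = 0.000400 m/yr = 0.400 m/kyr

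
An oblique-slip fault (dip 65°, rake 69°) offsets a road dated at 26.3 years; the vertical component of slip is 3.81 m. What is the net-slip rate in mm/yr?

dip-slip = throw / sin(dip) = 3.81 / sin(65°) = 4.204 m
net slip = dip-slip / sin(rake) = 4.204 / sin(69°) = 4.503 m
rate = 4.503 m / 26.3 years = 0.171 m/yr = 171 mm/yr

171 mm/yr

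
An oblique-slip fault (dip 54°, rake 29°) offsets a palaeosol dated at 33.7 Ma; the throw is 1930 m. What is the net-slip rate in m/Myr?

146 m/Myr

dip-slip = throw / sin(dip) = 1930 / sin(54°) = 2386 m
net slip = dip-slip / sin(rake) = 2386 / sin(29°) = 4921 m
rate = 4921 m / 33.7 Ma = 0.000146 m/yr = 146 m/Myr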